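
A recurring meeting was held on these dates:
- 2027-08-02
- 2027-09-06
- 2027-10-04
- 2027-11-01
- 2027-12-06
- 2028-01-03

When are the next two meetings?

All dates are Mondays, 35, 28, 28, 35, 28 days apart.
Specifically, the 1st Monday of each month.
1st Monday of February 2028: 2028-02-07.
March 2028 — 1st Monday is 2028-03-06.

2028-02-07, 2028-03-06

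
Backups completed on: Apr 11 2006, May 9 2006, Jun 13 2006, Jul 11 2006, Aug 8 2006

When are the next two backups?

These are Tuesdays at 28- or 35-day spacing (28, 35, 28, 28).
The pattern: 2nd Tuesday of the month.
2nd Tuesday of September 2006: Sep 12 2006.
October 2006 — 2nd Tuesday is Oct 10 2006.

Sep 12 2006, Oct 10 2006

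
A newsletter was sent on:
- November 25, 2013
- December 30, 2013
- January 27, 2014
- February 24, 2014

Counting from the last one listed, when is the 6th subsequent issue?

August 25, 2014

All Mondays; the gaps (35, 28, 28) vary with month length.
This is the last Monday of each month.
March 2014 ends with Monday March 31, 2014.
April 2014 ends with Monday April 28, 2014.
Last Monday of May 2014: May 26, 2014.
June 2014 ends with Monday June 30, 2014.
July 2014 ends with Monday July 28, 2014.
August 2014 ends with Monday August 25, 2014.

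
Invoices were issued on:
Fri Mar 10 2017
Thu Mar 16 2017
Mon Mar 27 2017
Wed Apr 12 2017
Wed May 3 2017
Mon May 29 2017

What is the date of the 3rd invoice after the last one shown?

Intervals are 6, 11, 16, 21, 26 days — an arithmetic progression with common difference 5.
Next gap: 31 days. Mon May 29 2017 + 31 days = Thu Jun 29 2017.
Next gap: 36 days. Thu Jun 29 2017 + 36 days = Fri Aug 4 2017.
Next gap: 41 days. Fri Aug 4 2017 + 41 days = Thu Sep 14 2017.

Thu Sep 14 2017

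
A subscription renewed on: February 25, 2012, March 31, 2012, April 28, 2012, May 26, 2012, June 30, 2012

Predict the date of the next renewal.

All Saturdays; the gaps (35, 28, 28, 35) vary with month length.
This is the last Saturday of each month.
Last Saturday of July 2012: July 28, 2012.

July 28, 2012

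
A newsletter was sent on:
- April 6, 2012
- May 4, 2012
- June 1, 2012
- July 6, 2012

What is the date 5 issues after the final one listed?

December 7, 2012

Gaps: 28, 28, 35 days — a mix of 28 and 35. Every date is a Friday.
Each is the 1st Friday of its month.
August 2012 — 1st Friday is August 3, 2012.
1st Friday of September 2012: September 7, 2012.
October 2012 — 1st Friday is October 5, 2012.
November 2012 — 1st Friday is November 2, 2012.
December 2012 — 1st Friday is December 7, 2012.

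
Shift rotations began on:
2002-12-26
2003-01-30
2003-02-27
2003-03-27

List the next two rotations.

Every date is a Thursday; gaps 35, 28, 28 days.
Each is the last Thursday of its month (at least one falls on the 29th or later, ruling out '4th Thursday').
April 2003 ends with Thursday 2003-04-24.
May 2003 ends with Thursday 2003-05-29.

2003-04-24, 2003-05-29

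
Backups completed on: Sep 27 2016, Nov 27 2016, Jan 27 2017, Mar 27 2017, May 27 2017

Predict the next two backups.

Jul 27 2017, Sep 27 2017

Each date is the 27th; the gaps (61, 61, 59, 61) track the month lengths.
The rule is the 27th of every 2 months.
July 2017: Jul 27 2017.
Next: September 2017 → Sep 27 2017.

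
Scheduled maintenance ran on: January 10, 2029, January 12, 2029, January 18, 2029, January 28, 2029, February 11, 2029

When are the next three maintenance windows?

Intervals are 2, 6, 10, 14 days — an arithmetic progression with common difference 4.
Next gap: 18 days. February 11, 2029 + 18 days = March 1, 2029.
Next gap: 22 days. March 1, 2029 + 22 days = March 23, 2029.
Next gap: 26 days. March 23, 2029 + 26 days = April 18, 2029.

March 1, 2029; March 23, 2029; April 18, 2029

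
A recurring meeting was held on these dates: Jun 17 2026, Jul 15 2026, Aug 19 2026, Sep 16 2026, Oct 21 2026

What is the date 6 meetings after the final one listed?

Apr 21 2027

These are Wednesdays at 28- or 35-day spacing (28, 35, 28, 35).
The pattern: 3rd Wednesday of the month.
November 2026 — 3rd Wednesday is Nov 18 2026.
3rd Wednesday of December 2026: Dec 16 2026.
3rd Wednesday of January 2027: Jan 20 2027.
February 2027 — 3rd Wednesday is Feb 17 2027.
3rd Wednesday of March 2027: Mar 17 2027.
3rd Wednesday of April 2027: Apr 21 2027.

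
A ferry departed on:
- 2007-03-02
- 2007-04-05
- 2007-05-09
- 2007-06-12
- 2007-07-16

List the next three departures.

The spacing is 34, 34, 34, 34 days — always 34 days.
2007-07-16 + 34 days = 2007-08-19.
2007-08-19 + 34 days = 2007-09-22.
2007-09-22 + 34 days = 2007-10-26.

2007-08-19, 2007-09-22, 2007-10-26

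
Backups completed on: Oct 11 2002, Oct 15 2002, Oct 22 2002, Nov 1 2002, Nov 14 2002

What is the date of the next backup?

Nov 30 2002

Intervals are 4, 7, 10, 13 days — an arithmetic progression with common difference 3.
Next gap: 16 days. Nov 14 2002 + 16 days = Nov 30 2002.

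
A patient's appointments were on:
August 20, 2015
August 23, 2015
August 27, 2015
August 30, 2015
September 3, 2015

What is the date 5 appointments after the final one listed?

Gaps: 3, 4, 3, 4 days — not constant, but cyclic with period 2.
The events fall on every Thursday and Sunday.
The following Sunday is September 6, 2015.
Next Thursday: September 10, 2015.
Next Sunday: September 13, 2015.
Next Thursday: September 17, 2015.
The following Sunday is September 20, 2015.

September 20, 2015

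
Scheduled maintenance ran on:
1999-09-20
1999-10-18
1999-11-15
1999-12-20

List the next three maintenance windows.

All dates are Mondays, 28, 28, 35 days apart.
Specifically, the 3rd Monday of each month.
3rd Monday of January 2000: 2000-01-17.
3rd Monday of February 2000: 2000-02-21.
3rd Monday of March 2000: 2000-03-20.

2000-01-17, 2000-02-21, 2000-03-20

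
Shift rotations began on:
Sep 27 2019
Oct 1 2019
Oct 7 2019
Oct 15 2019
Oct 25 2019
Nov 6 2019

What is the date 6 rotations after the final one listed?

Feb 28 2020

The spacing grows by 2 each time: 4, 6, 8, 10, 12 days.
Next gap: 14 days. Nov 6 2019 + 14 days = Nov 20 2019.
Next gap: 16 days. Nov 20 2019 + 16 days = Dec 6 2019.
Next gap: 18 days. Dec 6 2019 + 18 days = Dec 24 2019.
Next gap: 20 days. Dec 24 2019 + 20 days = Jan 13 2020.
Next gap: 22 days. Jan 13 2020 + 22 days = Feb 4 2020.
Next gap: 24 days. Feb 4 2020 + 24 days = Feb 28 2020.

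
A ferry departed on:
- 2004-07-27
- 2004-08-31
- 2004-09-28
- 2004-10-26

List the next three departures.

2004-11-30, 2004-12-28, 2005-01-25

All Tuesdays; the gaps (35, 28, 28) vary with month length.
This is the last Tuesday of each month.
Last Tuesday of November 2004: 2004-11-30.
Last Tuesday of December 2004: 2004-12-28.
January 2005 ends with Tuesday 2005-01-25.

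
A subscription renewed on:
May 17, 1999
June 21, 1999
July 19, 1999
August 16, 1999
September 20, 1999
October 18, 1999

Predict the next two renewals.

November 15, 1999; December 20, 1999

These are Mondays at 28- or 35-day spacing (35, 28, 28, 35, 28).
The pattern: 3rd Monday of the month.
November 1999 — 3rd Monday is November 15, 1999.
December 1999 — 3rd Monday is December 20, 1999.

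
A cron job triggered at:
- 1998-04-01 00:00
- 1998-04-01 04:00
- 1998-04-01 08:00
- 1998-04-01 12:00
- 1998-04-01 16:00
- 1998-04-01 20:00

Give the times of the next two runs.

1998-04-02 00:00, 1998-04-02 04:00

The interval is a steady 4 hours (4, 4, 4, 4, 4).
1998-04-01 20:00 + 4 h = 1998-04-02 00:00.
1998-04-02 00:00 + 4 h = 1998-04-02 04:00.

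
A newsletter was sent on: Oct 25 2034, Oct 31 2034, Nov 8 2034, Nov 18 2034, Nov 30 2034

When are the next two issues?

Dec 14 2034, Dec 30 2034

Gaps: 6, 8, 10, 12 days — each gap is 2 larger than the previous one.
Next gap: 14 days. Nov 30 2034 + 14 days = Dec 14 2034.
Next gap: 16 days. Dec 14 2034 + 16 days = Dec 30 2034.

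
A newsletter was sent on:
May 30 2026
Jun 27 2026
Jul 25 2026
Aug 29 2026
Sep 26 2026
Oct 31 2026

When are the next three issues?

All Saturdays; the gaps (28, 28, 35, 28, 35) vary with month length.
This is the last Saturday of each month.
November 2026 ends with Saturday Nov 28 2026.
December 2026 ends with Saturday Dec 26 2026.
Last Saturday of January 2027: Jan 30 2027.

Nov 28 2026, Dec 26 2026, Jan 30 2027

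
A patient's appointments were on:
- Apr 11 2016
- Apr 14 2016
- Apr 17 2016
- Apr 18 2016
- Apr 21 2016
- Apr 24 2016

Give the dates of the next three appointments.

Apr 25 2016, Apr 28 2016, May 1 2016

Every event lands on a Monday or Thursday or Sunday (gaps cycle 3, 3, 1, 3, 3).
So the schedule is: every Monday, Thursday and Sunday.
Next Monday: Apr 25 2016.
The following Thursday is Apr 28 2016.
The following Sunday is May 1 2016.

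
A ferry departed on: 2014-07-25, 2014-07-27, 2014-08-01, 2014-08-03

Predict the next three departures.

2014-08-08, 2014-08-10, 2014-08-15

The gap pattern 2, 5, 2 repeats every 2 events.
These are the Fridays and Sundays of each week.
The following Friday is 2014-08-08.
The following Sunday is 2014-08-10.
Next Friday: 2014-08-15.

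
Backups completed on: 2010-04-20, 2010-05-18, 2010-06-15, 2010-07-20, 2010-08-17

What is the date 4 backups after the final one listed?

2010-12-21

Gaps: 28, 28, 35, 28 days — a mix of 28 and 35. Every date is a Tuesday.
Each is the 3rd Tuesday of its month.
September 2010 — 3rd Tuesday is 2010-09-21.
3rd Tuesday of October 2010: 2010-10-19.
3rd Tuesday of November 2010: 2010-11-16.
December 2010 — 3rd Tuesday is 2010-12-21.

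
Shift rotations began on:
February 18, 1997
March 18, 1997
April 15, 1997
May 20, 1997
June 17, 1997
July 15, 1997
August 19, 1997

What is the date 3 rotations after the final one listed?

All dates are Tuesdays, 28, 28, 35, 28, 28, 35 days apart.
Specifically, the 3rd Tuesday of each month.
3rd Tuesday of September 1997: September 16, 1997.
October 1997 — 3rd Tuesday is October 21, 1997.
November 1997 — 3rd Tuesday is November 18, 1997.

November 18, 1997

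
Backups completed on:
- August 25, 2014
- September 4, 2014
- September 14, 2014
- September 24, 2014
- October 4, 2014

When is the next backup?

October 14, 2014

The spacing is 10, 10, 10, 10 days — always 10 days.
October 4, 2014 + 10 days = October 14, 2014.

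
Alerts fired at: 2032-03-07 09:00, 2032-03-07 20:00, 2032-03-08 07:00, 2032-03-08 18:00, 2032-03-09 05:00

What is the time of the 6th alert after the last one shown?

2032-03-11 23:00

Spacing: 11, 11, 11, 11 h — constant 11 h.
2032-03-09 05:00 + 11 h = 2032-03-09 16:00.
2032-03-09 16:00 + 11 h = 2032-03-10 03:00.
2032-03-10 03:00 + 11 h = 2032-03-10 14:00.
2032-03-10 14:00 + 11 h = 2032-03-11 01:00.
2032-03-11 01:00 + 11 h = 2032-03-11 12:00.
2032-03-11 12:00 + 11 h = 2032-03-11 23:00.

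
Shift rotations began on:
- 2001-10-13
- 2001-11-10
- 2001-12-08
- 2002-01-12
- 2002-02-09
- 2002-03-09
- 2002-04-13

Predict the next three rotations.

All dates are Saturdays, 28, 28, 35, 28, 28, 35 days apart.
Specifically, the 2nd Saturday of each month.
May 2002 — 2nd Saturday is 2002-05-11.
2nd Saturday of June 2002: 2002-06-08.
July 2002 — 2nd Saturday is 2002-07-13.

2002-05-11, 2002-06-08, 2002-07-13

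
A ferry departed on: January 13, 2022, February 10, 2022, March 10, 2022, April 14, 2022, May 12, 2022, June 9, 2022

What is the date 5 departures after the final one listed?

November 10, 2022

All dates are Thursdays, 28, 28, 35, 28, 28 days apart.
Specifically, the 2nd Thursday of each month.
2nd Thursday of July 2022: July 14, 2022.
2nd Thursday of August 2022: August 11, 2022.
2nd Thursday of September 2022: September 8, 2022.
October 2022 — 2nd Thursday is October 13, 2022.
2nd Thursday of November 2022: November 10, 2022.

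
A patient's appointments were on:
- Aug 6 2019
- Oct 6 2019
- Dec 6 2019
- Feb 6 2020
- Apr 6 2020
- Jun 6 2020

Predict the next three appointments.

Gaps: 61, 61, 62, 60, 61 days — not constant. Every event is on the 6th of the month.
Pattern: the 6th of every 2 months.
Next: August 2020 → Aug 6 2020.
October 2020: Oct 6 2020.
December 2020: Dec 6 2020.

Aug 6 2020, Oct 6 2020, Dec 6 2020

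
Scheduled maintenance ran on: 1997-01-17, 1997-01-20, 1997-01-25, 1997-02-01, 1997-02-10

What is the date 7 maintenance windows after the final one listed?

Intervals are 3, 5, 7, 9 days — an arithmetic progression with common difference 2.
Next gap: 11 days. 1997-02-10 + 11 days = 1997-02-21.
Next gap: 13 days. 1997-02-21 + 13 days = 1997-03-06.
Next gap: 15 days. 1997-03-06 + 15 days = 1997-03-21.
Next gap: 17 days. 1997-03-21 + 17 days = 1997-04-07.
Next gap: 19 days. 1997-04-07 + 19 days = 1997-04-26.
Next gap: 21 days. 1997-04-26 + 21 days = 1997-05-17.
Next gap: 23 days. 1997-05-17 + 23 days = 1997-06-09.

1997-06-09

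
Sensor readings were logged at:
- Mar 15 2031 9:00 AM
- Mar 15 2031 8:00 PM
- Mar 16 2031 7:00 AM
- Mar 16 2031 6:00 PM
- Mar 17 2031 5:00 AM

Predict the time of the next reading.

Mar 17 2031 4:00 PM

The interval is a steady 11 hours (11, 11, 11, 11).
Mar 17 2031 5:00 AM + 11 h = Mar 17 2031 4:00 PM.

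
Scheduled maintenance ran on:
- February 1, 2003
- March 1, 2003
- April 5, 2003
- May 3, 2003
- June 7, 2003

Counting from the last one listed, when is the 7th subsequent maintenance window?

These are Saturdays at 28- or 35-day spacing (28, 35, 28, 35).
The pattern: 1st Saturday of the month.
July 2003 — 1st Saturday is July 5, 2003.
1st Saturday of August 2003: August 2, 2003.
September 2003 — 1st Saturday is September 6, 2003.
October 2003 — 1st Saturday is October 4, 2003.
November 2003 — 1st Saturday is November 1, 2003.
December 2003 — 1st Saturday is December 6, 2003.
January 2004 — 1st Saturday is January 3, 2004.

January 3, 2004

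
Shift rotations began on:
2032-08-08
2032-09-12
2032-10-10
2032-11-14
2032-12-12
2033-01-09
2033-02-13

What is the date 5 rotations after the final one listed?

2033-07-10

These are Sundays at 28- or 35-day spacing (35, 28, 35, 28, 28, 35).
The pattern: 2nd Sunday of the month.
2nd Sunday of March 2033: 2033-03-13.
2nd Sunday of April 2033: 2033-04-10.
2nd Sunday of May 2033: 2033-05-08.
2nd Sunday of June 2033: 2033-06-12.
July 2033 — 2nd Sunday is 2033-07-10.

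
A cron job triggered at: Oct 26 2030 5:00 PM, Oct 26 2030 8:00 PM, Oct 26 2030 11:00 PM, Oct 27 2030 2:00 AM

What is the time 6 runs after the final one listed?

Gaps: 3, 3, 3 hours — each event is 3 hours after the previous one.
Oct 27 2030 2:00 AM + 3 h = Oct 27 2030 5:00 AM.
Oct 27 2030 5:00 AM + 3 h = Oct 27 2030 8:00 AM.
Oct 27 2030 8:00 AM + 3 h = Oct 27 2030 11:00 AM.
Oct 27 2030 11:00 AM + 3 h = Oct 27 2030 2:00 PM.
Oct 27 2030 2:00 PM + 3 h = Oct 27 2030 5:00 PM.
Oct 27 2030 5:00 PM + 3 h = Oct 27 2030 8:00 PM.

Oct 27 2030 8:00 PM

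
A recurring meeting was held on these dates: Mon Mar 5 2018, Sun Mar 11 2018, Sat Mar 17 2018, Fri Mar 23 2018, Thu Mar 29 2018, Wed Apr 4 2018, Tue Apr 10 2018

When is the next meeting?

Mon Apr 16 2018

The spacing is 6, 6, 6, 6, 6, 6 days — always 6 days.
Tue Apr 10 2018 + 6 days = Mon Apr 16 2018.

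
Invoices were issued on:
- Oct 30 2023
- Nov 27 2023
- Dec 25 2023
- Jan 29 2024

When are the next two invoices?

These are Mondays with 28, 28, 35-day gaps.
Each is the final Monday of its month — Oct 30 2023 is past the 28th, so '4th Monday' doesn't fit.
February 2024 ends with Monday Feb 26 2024.
Last Monday of March 2024: Mar 25 2024.

Feb 26 2024, Mar 25 2024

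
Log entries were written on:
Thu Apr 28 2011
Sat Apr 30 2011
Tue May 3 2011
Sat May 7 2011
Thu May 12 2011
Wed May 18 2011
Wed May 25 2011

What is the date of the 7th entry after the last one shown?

Wed Aug 10 2011

The spacing grows by 1 each time: 2, 3, 4, 5, 6, 7 days.
Next gap: 8 days. Wed May 25 2011 + 8 days = Thu Jun 2 2011.
Next gap: 9 days. Thu Jun 2 2011 + 9 days = Sat Jun 11 2011.
Next gap: 10 days. Sat Jun 11 2011 + 10 days = Tue Jun 21 2011.
Next gap: 11 days. Tue Jun 21 2011 + 11 days = Sat Jul 2 2011.
Next gap: 12 days. Sat Jul 2 2011 + 12 days = Thu Jul 14 2011.
Next gap: 13 days. Thu Jul 14 2011 + 13 days = Wed Jul 27 2011.
Next gap: 14 days. Wed Jul 27 2011 + 14 days = Wed Aug 10 2011.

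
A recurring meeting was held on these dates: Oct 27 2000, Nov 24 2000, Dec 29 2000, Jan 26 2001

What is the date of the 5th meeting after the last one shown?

Every date is a Friday; gaps 28, 35, 28 days.
Each is the last Friday of its month (at least one falls on the 29th or later, ruling out '4th Friday').
Last Friday of February 2001: Feb 23 2001.
Last Friday of March 2001: Mar 30 2001.
April 2001 ends with Friday Apr 27 2001.
Last Friday of May 2001: May 25 2001.
June 2001 ends with Friday Jun 29 2001.

Jun 29 2001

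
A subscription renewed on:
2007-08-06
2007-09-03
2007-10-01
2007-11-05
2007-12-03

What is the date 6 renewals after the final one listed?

2008-06-02

All dates are Mondays, 28, 28, 35, 28 days apart.
Specifically, the 1st Monday of each month.
1st Monday of January 2008: 2008-01-07.
1st Monday of February 2008: 2008-02-04.
1st Monday of March 2008: 2008-03-03.
1st Monday of April 2008: 2008-04-07.
1st Monday of May 2008: 2008-05-05.
June 2008 — 1st Monday is 2008-06-02.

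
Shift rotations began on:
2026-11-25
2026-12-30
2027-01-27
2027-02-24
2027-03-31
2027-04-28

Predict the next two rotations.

Every date is a Wednesday; gaps 35, 28, 28, 35, 28 days.
Each is the last Wednesday of its month (at least one falls on the 29th or later, ruling out '4th Wednesday').
May 2027 ends with Wednesday 2027-05-26.
June 2027 ends with Wednesday 2027-06-30.

2027-05-26, 2027-06-30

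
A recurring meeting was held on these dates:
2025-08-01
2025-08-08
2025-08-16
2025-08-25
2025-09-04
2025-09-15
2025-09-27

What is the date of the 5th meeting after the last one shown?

2025-12-11

Intervals are 7, 8, 9, 10, 11, 12 days — an arithmetic progression with common difference 1.
Next gap: 13 days. 2025-09-27 + 13 days = 2025-10-10.
Next gap: 14 days. 2025-10-10 + 14 days = 2025-10-24.
Next gap: 15 days. 2025-10-24 + 15 days = 2025-11-08.
Next gap: 16 days. 2025-11-08 + 16 days = 2025-11-24.
Next gap: 17 days. 2025-11-24 + 17 days = 2025-12-11.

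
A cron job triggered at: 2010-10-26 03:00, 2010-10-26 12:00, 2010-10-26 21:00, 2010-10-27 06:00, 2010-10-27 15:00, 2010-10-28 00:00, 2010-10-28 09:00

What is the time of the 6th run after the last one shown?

Gaps: 9, 9, 9, 9, 9, 9 hours — each event is 9 hours after the previous one.
2010-10-28 09:00 + 9 h = 2010-10-28 18:00.
2010-10-28 18:00 + 9 h = 2010-10-29 03:00.
2010-10-29 03:00 + 9 h = 2010-10-29 12:00.
2010-10-29 12:00 + 9 h = 2010-10-29 21:00.
2010-10-29 21:00 + 9 h = 2010-10-30 06:00.
2010-10-30 06:00 + 9 h = 2010-10-30 15:00.

2010-10-30 15:00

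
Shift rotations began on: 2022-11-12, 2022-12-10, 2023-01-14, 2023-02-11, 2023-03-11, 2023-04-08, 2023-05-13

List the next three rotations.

Gaps: 28, 35, 28, 28, 28, 35 days — a mix of 28 and 35. Every date is a Saturday.
Each is the 2nd Saturday of its month.
2nd Saturday of June 2023: 2023-06-10.
2nd Saturday of July 2023: 2023-07-08.
August 2023 — 2nd Saturday is 2023-08-12.

2023-06-10, 2023-07-08, 2023-08-12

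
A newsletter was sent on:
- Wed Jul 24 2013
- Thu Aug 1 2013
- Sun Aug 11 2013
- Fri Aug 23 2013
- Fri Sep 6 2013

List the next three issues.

Sun Sep 22 2013, Thu Oct 10 2013, Wed Oct 30 2013

Gaps: 8, 10, 12, 14 days — each gap is 2 larger than the previous one.
Next gap: 16 days. Fri Sep 6 2013 + 16 days = Sun Sep 22 2013.
Next gap: 18 days. Sun Sep 22 2013 + 18 days = Thu Oct 10 2013.
Next gap: 20 days. Thu Oct 10 2013 + 20 days = Wed Oct 30 2013.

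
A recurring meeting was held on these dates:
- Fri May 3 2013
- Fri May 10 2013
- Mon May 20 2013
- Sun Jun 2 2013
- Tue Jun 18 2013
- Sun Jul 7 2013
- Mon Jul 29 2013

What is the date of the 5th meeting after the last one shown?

Gaps: 7, 10, 13, 16, 19, 22 days — each gap is 3 larger than the previous one.
Next gap: 25 days. Mon Jul 29 2013 + 25 days = Fri Aug 23 2013.
Next gap: 28 days. Fri Aug 23 2013 + 28 days = Fri Sep 20 2013.
Next gap: 31 days. Fri Sep 20 2013 + 31 days = Mon Oct 21 2013.
Next gap: 34 days. Mon Oct 21 2013 + 34 days = Sun Nov 24 2013.
Next gap: 37 days. Sun Nov 24 2013 + 37 days = Tue Dec 31 2013.

Tue Dec 31 2013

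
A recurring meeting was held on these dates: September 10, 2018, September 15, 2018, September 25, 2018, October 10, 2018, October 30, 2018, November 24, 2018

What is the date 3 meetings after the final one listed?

March 9, 2019

Gaps: 5, 10, 15, 20, 25 days — each gap is 5 larger than the previous one.
Next gap: 30 days. November 24, 2018 + 30 days = December 24, 2018.
Next gap: 35 days. December 24, 2018 + 35 days = January 28, 2019.
Next gap: 40 days. January 28, 2019 + 40 days = March 9, 2019.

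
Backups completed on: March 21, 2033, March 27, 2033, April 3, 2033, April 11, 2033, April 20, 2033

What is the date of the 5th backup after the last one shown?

June 19, 2033

Gaps: 6, 7, 8, 9 days — each gap is 1 larger than the previous one.
Next gap: 10 days. April 20, 2033 + 10 days = April 30, 2033.
Next gap: 11 days. April 30, 2033 + 11 days = May 11, 2033.
Next gap: 12 days. May 11, 2033 + 12 days = May 23, 2033.
Next gap: 13 days. May 23, 2033 + 13 days = June 5, 2033.
Next gap: 14 days. June 5, 2033 + 14 days = June 19, 2033.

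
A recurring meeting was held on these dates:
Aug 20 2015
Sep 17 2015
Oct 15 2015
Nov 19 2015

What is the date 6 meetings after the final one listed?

These are Thursdays at 28- or 35-day spacing (28, 28, 35).
The pattern: 3rd Thursday of the month.
December 2015 — 3rd Thursday is Dec 17 2015.
January 2016 — 3rd Thursday is Jan 21 2016.
February 2016 — 3rd Thursday is Feb 18 2016.
March 2016 — 3rd Thursday is Mar 17 2016.
April 2016 — 3rd Thursday is Apr 21 2016.
3rd Thursday of May 2016: May 19 2016.

May 19 2016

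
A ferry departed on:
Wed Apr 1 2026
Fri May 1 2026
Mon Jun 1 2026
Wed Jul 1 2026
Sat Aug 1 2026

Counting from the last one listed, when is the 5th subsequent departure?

Each date is the 1st; the gaps (30, 31, 30, 31) track the month lengths.
The rule is the 1st of each month.
Next: September 2026 → Tue Sep 1 2026.
Next: October 2026 → Thu Oct 1 2026.
November 2026: Sun Nov 1 2026.
December 2026: Tue Dec 1 2026.
January 2027: Fri Jan 1 2027.

Fri Jan 1 2027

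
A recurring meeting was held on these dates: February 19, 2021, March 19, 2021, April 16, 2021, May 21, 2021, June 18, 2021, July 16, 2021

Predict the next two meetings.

August 20, 2021; September 17, 2021

These are Fridays at 28- or 35-day spacing (28, 28, 35, 28, 28).
The pattern: 3rd Friday of the month.
August 2021 — 3rd Friday is August 20, 2021.
September 2021 — 3rd Friday is September 17, 2021.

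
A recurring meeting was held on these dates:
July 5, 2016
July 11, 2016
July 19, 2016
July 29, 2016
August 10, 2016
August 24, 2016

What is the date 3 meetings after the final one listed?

The spacing grows by 2 each time: 6, 8, 10, 12, 14 days.
Next gap: 16 days. August 24, 2016 + 16 days = September 9, 2016.
Next gap: 18 days. September 9, 2016 + 18 days = September 27, 2016.
Next gap: 20 days. September 27, 2016 + 20 days = October 17, 2016.

October 17, 2016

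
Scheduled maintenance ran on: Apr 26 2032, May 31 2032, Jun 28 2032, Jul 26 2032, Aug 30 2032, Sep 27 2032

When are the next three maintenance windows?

Every date is a Monday; gaps 35, 28, 28, 35, 28 days.
Each is the last Monday of its month (at least one falls on the 29th or later, ruling out '4th Monday').
Last Monday of October 2032: Oct 25 2032.
November 2032 ends with Monday Nov 29 2032.
December 2032 ends with Monday Dec 27 2032.

Oct 25 2032, Nov 29 2032, Dec 27 2032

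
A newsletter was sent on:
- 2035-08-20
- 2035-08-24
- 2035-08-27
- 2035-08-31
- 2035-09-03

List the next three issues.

Gaps: 4, 3, 4, 3 days — not constant, but cyclic with period 2.
The events fall on every Monday and Friday.
The following Friday is 2035-09-07.
The following Monday is 2035-09-10.
Next Friday: 2035-09-14.

2035-09-07, 2035-09-10, 2035-09-14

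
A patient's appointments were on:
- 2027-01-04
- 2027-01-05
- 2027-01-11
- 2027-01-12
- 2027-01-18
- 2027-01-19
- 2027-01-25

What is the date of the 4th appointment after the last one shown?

2027-02-08

The gap pattern 1, 6, 1, 6, 1, 6 repeats every 2 events.
These are the Mondays and Tuesdays of each week.
Next Tuesday: 2027-01-26.
The following Monday is 2027-02-01.
Next Tuesday: 2027-02-02.
Next Monday: 2027-02-08.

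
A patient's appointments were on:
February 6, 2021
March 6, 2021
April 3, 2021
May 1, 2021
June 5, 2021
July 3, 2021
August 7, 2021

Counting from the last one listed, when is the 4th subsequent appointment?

December 4, 2021

All dates are Saturdays, 28, 28, 28, 35, 28, 35 days apart.
Specifically, the 1st Saturday of each month.
1st Saturday of September 2021: September 4, 2021.
October 2021 — 1st Saturday is October 2, 2021.
November 2021 — 1st Saturday is November 6, 2021.
1st Saturday of December 2021: December 4, 2021.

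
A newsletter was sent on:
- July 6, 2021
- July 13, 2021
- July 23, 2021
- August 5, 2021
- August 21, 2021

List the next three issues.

Intervals are 7, 10, 13, 16 days — an arithmetic progression with common difference 3.
Next gap: 19 days. August 21, 2021 + 19 days = September 9, 2021.
Next gap: 22 days. September 9, 2021 + 22 days = October 1, 2021.
Next gap: 25 days. October 1, 2021 + 25 days = October 26, 2021.

September 9, 2021; October 1, 2021; October 26, 2021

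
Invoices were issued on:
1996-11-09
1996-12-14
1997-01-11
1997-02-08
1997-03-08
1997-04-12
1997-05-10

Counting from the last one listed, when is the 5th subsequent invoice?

All dates are Saturdays, 35, 28, 28, 28, 35, 28 days apart.
Specifically, the 2nd Saturday of each month.
2nd Saturday of June 1997: 1997-06-14.
2nd Saturday of July 1997: 1997-07-12.
August 1997 — 2nd Saturday is 1997-08-09.
2nd Saturday of September 1997: 1997-09-13.
2nd Saturday of October 1997: 1997-10-11.

1997-10-11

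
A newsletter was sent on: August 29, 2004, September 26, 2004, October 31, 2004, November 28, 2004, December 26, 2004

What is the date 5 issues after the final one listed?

May 29, 2005

Every date is a Sunday; gaps 28, 35, 28, 28 days.
Each is the last Sunday of its month (at least one falls on the 29th or later, ruling out '4th Sunday').
January 2005 ends with Sunday January 30, 2005.
Last Sunday of February 2005: February 27, 2005.
Last Sunday of March 2005: March 27, 2005.
April 2005 ends with Sunday April 24, 2005.
Last Sunday of May 2005: May 29, 2005.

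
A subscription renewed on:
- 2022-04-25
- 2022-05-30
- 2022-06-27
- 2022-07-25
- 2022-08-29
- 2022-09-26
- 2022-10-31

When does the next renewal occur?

2022-11-28

Every date is a Monday; gaps 35, 28, 28, 35, 28, 35 days.
Each is the last Monday of its month (at least one falls on the 29th or later, ruling out '4th Monday').
Last Monday of November 2022: 2022-11-28.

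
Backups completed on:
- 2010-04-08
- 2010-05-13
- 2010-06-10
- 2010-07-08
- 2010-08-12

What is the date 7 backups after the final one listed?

2011-03-10

These are Thursdays at 28- or 35-day spacing (35, 28, 28, 35).
The pattern: 2nd Thursday of the month.
2nd Thursday of September 2010: 2010-09-09.
October 2010 — 2nd Thursday is 2010-10-14.
2nd Thursday of November 2010: 2010-11-11.
December 2010 — 2nd Thursday is 2010-12-09.
January 2011 — 2nd Thursday is 2011-01-13.
February 2011 — 2nd Thursday is 2011-02-10.
2nd Thursday of March 2011: 2011-03-10.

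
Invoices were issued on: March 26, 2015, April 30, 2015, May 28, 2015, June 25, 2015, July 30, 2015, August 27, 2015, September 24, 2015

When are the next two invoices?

All Thursdays; the gaps (35, 28, 28, 35, 28, 28) vary with month length.
This is the last Thursday of each month.
October 2015 ends with Thursday October 29, 2015.
November 2015 ends with Thursday November 26, 2015.

October 29, 2015; November 26, 2015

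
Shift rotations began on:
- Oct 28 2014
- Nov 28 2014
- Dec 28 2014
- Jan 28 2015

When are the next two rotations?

Each date is the 28th; the gaps (31, 30, 31) track the month lengths.
The rule is the 28th of each month.
February 2015: Feb 28 2015.
March 2015: Mar 28 2015.

Feb 28 2015, Mar 28 2015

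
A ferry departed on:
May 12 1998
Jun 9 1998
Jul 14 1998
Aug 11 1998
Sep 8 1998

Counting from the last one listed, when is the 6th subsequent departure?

All dates are Tuesdays, 28, 35, 28, 28 days apart.
Specifically, the 2nd Tuesday of each month.
October 1998 — 2nd Tuesday is Oct 13 1998.
November 1998 — 2nd Tuesday is Nov 10 1998.
December 1998 — 2nd Tuesday is Dec 8 1998.
January 1999 — 2nd Tuesday is Jan 12 1999.
2nd Tuesday of February 1999: Feb 9 1999.
2nd Tuesday of March 1999: Mar 9 1999.

Mar 9 1999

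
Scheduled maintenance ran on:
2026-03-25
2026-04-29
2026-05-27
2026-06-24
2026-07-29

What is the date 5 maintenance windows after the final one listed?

2026-12-30

Every date is a Wednesday; gaps 35, 28, 28, 35 days.
Each is the last Wednesday of its month (at least one falls on the 29th or later, ruling out '4th Wednesday').
August 2026 ends with Wednesday 2026-08-26.
Last Wednesday of September 2026: 2026-09-30.
Last Wednesday of October 2026: 2026-10-28.
November 2026 ends with Wednesday 2026-11-25.
December 2026 ends with Wednesday 2026-12-30.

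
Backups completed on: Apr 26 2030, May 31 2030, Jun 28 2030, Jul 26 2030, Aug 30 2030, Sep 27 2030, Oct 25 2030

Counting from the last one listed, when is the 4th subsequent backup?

All Fridays; the gaps (35, 28, 28, 35, 28, 28) vary with month length.
This is the last Friday of each month.
November 2030 ends with Friday Nov 29 2030.
Last Friday of December 2030: Dec 27 2030.
January 2031 ends with Friday Jan 31 2031.
Last Friday of February 2031: Feb 28 2031.

Feb 28 2031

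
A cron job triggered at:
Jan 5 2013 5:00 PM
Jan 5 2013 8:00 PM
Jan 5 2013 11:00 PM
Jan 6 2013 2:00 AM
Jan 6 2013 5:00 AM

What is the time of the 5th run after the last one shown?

Jan 6 2013 8:00 PM

Spacing: 3, 3, 3, 3 h — constant 3 h.
Jan 6 2013 5:00 AM + 3 h = Jan 6 2013 8:00 AM.
Jan 6 2013 8:00 AM + 3 h = Jan 6 2013 11:00 AM.
Jan 6 2013 11:00 AM + 3 h = Jan 6 2013 2:00 PM.
Jan 6 2013 2:00 PM + 3 h = Jan 6 2013 5:00 PM.
Jan 6 2013 5:00 PM + 3 h = Jan 6 2013 8:00 PM.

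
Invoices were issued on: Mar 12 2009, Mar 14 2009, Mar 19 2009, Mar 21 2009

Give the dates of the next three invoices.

Mar 26 2009, Mar 28 2009, Apr 2 2009

The gap pattern 2, 5, 2 repeats every 2 events.
These are the Thursdays and Saturdays of each week.
Next Thursday: Mar 26 2009.
Next Saturday: Mar 28 2009.
The following Thursday is Apr 2 2009.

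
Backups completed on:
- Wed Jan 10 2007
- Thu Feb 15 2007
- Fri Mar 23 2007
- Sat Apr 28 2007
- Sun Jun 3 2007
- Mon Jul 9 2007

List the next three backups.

Gaps between consecutive events: 36, 36, 36, 36, 36 days — a constant 36-day interval.
Mon Jul 9 2007 + 36 days = Tue Aug 14 2007.
Tue Aug 14 2007 + 36 days = Wed Sep 19 2007.
Wed Sep 19 2007 + 36 days = Thu Oct 25 2007.

Tue Aug 14 2007, Wed Sep 19 2007, Thu Oct 25 2007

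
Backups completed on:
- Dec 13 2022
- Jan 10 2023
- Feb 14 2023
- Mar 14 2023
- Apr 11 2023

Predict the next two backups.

May 9 2023, Jun 13 2023

Gaps: 28, 35, 28, 28 days — a mix of 28 and 35. Every date is a Tuesday.
Each is the 2nd Tuesday of its month.
May 2023 — 2nd Tuesday is May 9 2023.
June 2023 — 2nd Tuesday is Jun 13 2023.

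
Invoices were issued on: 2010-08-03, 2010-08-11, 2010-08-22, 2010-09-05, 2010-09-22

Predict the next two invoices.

2010-10-12, 2010-11-04

The spacing grows by 3 each time: 8, 11, 14, 17 days.
Next gap: 20 days. 2010-09-22 + 20 days = 2010-10-12.
Next gap: 23 days. 2010-10-12 + 23 days = 2010-11-04.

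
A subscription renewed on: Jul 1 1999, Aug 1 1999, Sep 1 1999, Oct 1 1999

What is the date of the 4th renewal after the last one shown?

Gaps: 31, 31, 30 days — not constant. Every event is on the 1st of the month.
Pattern: the 1st of each month.
November 1999: Nov 1 1999.
December 1999: Dec 1 1999.
January 2000: Jan 1 2000.
February 2000: Feb 1 2000.

Feb 1 2000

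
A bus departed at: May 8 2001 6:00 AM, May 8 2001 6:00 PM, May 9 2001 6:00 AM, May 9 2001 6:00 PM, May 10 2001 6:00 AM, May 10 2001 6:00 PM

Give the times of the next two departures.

May 11 2001 6:00 AM, May 11 2001 6:00 PM

The interval is a steady 12 hours (12, 12, 12, 12, 12).
May 10 2001 6:00 PM + 12 h = May 11 2001 6:00 AM.
May 11 2001 6:00 AM + 12 h = May 11 2001 6:00 PM.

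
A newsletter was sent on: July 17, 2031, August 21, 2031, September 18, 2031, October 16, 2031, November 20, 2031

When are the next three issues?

December 18, 2031; January 15, 2032; February 19, 2032

All dates are Thursdays, 35, 28, 28, 35 days apart.
Specifically, the 3rd Thursday of each month.
December 2031 — 3rd Thursday is December 18, 2031.
January 2032 — 3rd Thursday is January 15, 2032.
February 2032 — 3rd Thursday is February 19, 2032.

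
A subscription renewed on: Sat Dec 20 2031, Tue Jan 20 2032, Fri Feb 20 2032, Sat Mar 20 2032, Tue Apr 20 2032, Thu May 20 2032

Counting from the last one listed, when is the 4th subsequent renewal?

Mon Sep 20 2032

Each date is the 20th; the gaps (31, 31, 29, 31, 30) track the month lengths.
The rule is the 20th of each month.
Next: June 2032 → Sun Jun 20 2032.
July 2032: Tue Jul 20 2032.
August 2032: Fri Aug 20 2032.
Next: September 2032 → Mon Sep 20 2032.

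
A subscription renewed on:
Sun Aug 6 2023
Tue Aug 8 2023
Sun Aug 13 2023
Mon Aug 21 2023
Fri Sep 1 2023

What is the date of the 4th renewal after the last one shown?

The spacing grows by 3 each time: 2, 5, 8, 11 days.
Next gap: 14 days. Fri Sep 1 2023 + 14 days = Fri Sep 15 2023.
Next gap: 17 days. Fri Sep 15 2023 + 17 days = Mon Oct 2 2023.
Next gap: 20 days. Mon Oct 2 2023 + 20 days = Sun Oct 22 2023.
Next gap: 23 days. Sun Oct 22 2023 + 23 days = Tue Nov 14 2023.

Tue Nov 14 2023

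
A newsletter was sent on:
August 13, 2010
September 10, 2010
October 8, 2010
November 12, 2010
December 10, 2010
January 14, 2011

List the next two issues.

These are Fridays at 28- or 35-day spacing (28, 28, 35, 28, 35).
The pattern: 2nd Friday of the month.
February 2011 — 2nd Friday is February 11, 2011.
March 2011 — 2nd Friday is March 11, 2011.

February 11, 2011; March 11, 2011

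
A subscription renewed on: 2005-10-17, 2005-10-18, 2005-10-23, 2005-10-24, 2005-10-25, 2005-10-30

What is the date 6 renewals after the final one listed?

2005-11-13

Gaps: 1, 5, 1, 1, 5 days — not constant, but cyclic with period 3.
The events fall on every Monday, Tuesday and Sunday.
The following Monday is 2005-10-31.
The following Tuesday is 2005-11-01.
The following Sunday is 2005-11-06.
The following Monday is 2005-11-07.
The following Tuesday is 2005-11-08.
The following Sunday is 2005-11-13.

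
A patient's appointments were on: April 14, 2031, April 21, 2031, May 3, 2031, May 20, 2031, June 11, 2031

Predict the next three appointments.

Intervals are 7, 12, 17, 22 days — an arithmetic progression with common difference 5.
Next gap: 27 days. June 11, 2031 + 27 days = July 8, 2031.
Next gap: 32 days. July 8, 2031 + 32 days = August 9, 2031.
Next gap: 37 days. August 9, 2031 + 37 days = September 15, 2031.

July 8, 2031; August 9, 2031; September 15, 2031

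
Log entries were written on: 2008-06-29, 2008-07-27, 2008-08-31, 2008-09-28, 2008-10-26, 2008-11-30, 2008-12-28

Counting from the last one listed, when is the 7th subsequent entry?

2009-07-26

These are Sundays with 28, 35, 28, 28, 35, 28-day gaps.
Each is the final Sunday of its month — 2008-06-29 is past the 28th, so '4th Sunday' doesn't fit.
January 2009 ends with Sunday 2009-01-25.
February 2009 ends with Sunday 2009-02-22.
March 2009 ends with Sunday 2009-03-29.
Last Sunday of April 2009: 2009-04-26.
Last Sunday of May 2009: 2009-05-31.
June 2009 ends with Sunday 2009-06-28.
July 2009 ends with Sunday 2009-07-26.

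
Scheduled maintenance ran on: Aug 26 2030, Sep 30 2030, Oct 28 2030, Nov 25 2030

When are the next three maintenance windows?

These are Mondays with 35, 28, 28-day gaps.
Each is the final Monday of its month — Sep 30 2030 is past the 28th, so '4th Monday' doesn't fit.
December 2030 ends with Monday Dec 30 2030.
January 2031 ends with Monday Jan 27 2031.
Last Monday of February 2031: Feb 24 2031.

Dec 30 2030, Jan 27 2031, Feb 24 2031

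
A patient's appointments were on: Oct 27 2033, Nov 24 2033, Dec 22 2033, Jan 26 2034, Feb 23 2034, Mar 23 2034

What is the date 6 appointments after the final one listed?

These are Thursdays at 28- or 35-day spacing (28, 28, 35, 28, 28).
The pattern: 4th Thursday of the month.
April 2034 — 4th Thursday is Apr 27 2034.
May 2034 — 4th Thursday is May 25 2034.
4th Thursday of June 2034: Jun 22 2034.
July 2034 — 4th Thursday is Jul 27 2034.
4th Thursday of August 2034: Aug 24 2034.
4th Thursday of September 2034: Sep 28 2034.

Sep 28 2034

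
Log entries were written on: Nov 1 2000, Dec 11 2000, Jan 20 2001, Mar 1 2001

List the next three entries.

Every event comes 40 days after the last (40, 40, 40).
Mar 1 2001 + 40 days = Apr 10 2001.
Apr 10 2001 + 40 days = May 20 2001.
May 20 2001 + 40 days = Jun 29 2001.

Apr 10 2001, May 20 2001, Jun 29 2001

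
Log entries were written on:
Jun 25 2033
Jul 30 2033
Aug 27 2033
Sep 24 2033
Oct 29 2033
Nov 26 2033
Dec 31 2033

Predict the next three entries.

These are Saturdays with 35, 28, 28, 35, 28, 35-day gaps.
Each is the final Saturday of its month — Jul 30 2033 is past the 28th, so '4th Saturday' doesn't fit.
Last Saturday of January 2034: Jan 28 2034.
Last Saturday of February 2034: Feb 25 2034.
March 2034 ends with Saturday Mar 25 2034.

Jan 28 2034, Feb 25 2034, Mar 25 2034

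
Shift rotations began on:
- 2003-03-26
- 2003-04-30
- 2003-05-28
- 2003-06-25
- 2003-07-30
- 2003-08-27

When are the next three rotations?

Every date is a Wednesday; gaps 35, 28, 28, 35, 28 days.
Each is the last Wednesday of its month (at least one falls on the 29th or later, ruling out '4th Wednesday').
September 2003 ends with Wednesday 2003-09-24.
October 2003 ends with Wednesday 2003-10-29.
November 2003 ends with Wednesday 2003-11-26.

2003-09-24, 2003-10-29, 2003-11-26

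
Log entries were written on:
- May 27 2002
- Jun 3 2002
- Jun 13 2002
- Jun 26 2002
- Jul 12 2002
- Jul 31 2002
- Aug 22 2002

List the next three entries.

The spacing grows by 3 each time: 7, 10, 13, 16, 19, 22 days.
Next gap: 25 days. Aug 22 2002 + 25 days = Sep 16 2002.
Next gap: 28 days. Sep 16 2002 + 28 days = Oct 14 2002.
Next gap: 31 days. Oct 14 2002 + 31 days = Nov 14 2002.

Sep 16 2002, Oct 14 2002, Nov 14 2002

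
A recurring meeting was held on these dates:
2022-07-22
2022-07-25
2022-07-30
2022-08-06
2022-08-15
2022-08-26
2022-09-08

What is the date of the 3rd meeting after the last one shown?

Intervals are 3, 5, 7, 9, 11, 13 days — an arithmetic progression with common difference 2.
Next gap: 15 days. 2022-09-08 + 15 days = 2022-09-23.
Next gap: 17 days. 2022-09-23 + 17 days = 2022-10-10.
Next gap: 19 days. 2022-10-10 + 19 days = 2022-10-29.

2022-10-29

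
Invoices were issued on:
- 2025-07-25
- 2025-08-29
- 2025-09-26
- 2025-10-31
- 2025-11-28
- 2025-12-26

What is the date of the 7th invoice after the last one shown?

These are Fridays with 35, 28, 35, 28, 28-day gaps.
Each is the final Friday of its month — 2025-08-29 is past the 28th, so '4th Friday' doesn't fit.
Last Friday of January 2026: 2026-01-30.
Last Friday of February 2026: 2026-02-27.
Last Friday of March 2026: 2026-03-27.
April 2026 ends with Friday 2026-04-24.
May 2026 ends with Friday 2026-05-29.
Last Friday of June 2026: 2026-06-26.
Last Friday of July 2026: 2026-07-31.

2026-07-31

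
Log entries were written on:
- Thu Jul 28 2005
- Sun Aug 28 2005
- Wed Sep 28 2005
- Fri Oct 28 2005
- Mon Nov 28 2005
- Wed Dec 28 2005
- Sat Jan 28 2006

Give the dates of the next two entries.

Tue Feb 28 2006, Tue Mar 28 2006

The day-of-month is always 28 (31, 31, 30, 31, 30, 31 days between events).
So this recurs on the 28th of each month.
February 2006: Tue Feb 28 2006.
March 2006: Tue Mar 28 2006.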